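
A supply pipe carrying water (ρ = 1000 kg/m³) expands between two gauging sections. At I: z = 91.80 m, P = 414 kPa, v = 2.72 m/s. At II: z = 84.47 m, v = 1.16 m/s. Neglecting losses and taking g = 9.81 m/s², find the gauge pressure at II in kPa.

P₂ ≈ 489 kPa

Pressure head at I: ψ₁ = P₁/(ρg) = 414×1000 / (1000 × 9.81) = 42.20 m.
Velocity heads: v₁²/2g = 2.72²/19.62 = 0.377 m; v₂²/2g = 1.16²/19.62 = 0.069 m.
Total head H = z₁ + ψ₁ + v₁²/2g = 91.80 + 42.20 + 0.377 = 134.38 m.
ψ₂ = H − z₂ − v₂²/2g = 134.38 − 84.47 − 0.069 = 49.84 m.
P₂ = ρgψ₂ = 1000 × 9.81 × 49.84 ≈ 489 kPa.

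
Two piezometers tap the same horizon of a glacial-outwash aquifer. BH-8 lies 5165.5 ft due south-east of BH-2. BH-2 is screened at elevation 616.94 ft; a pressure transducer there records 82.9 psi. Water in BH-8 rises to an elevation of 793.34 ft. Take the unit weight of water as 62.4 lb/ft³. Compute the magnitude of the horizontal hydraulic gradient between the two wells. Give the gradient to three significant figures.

i ≈ 0.00289

Pressure head at BH-2: ψ = 144·P/γ = 144 × 82.9 / 62.4 = 191.31 ft.
Total head at BH-2: h = z + ψ = 616.94 + 191.31 = 808.25 ft.
Total head at BH-8: h = 793.34 ft (water level in the piezometer is the total head).
Head difference: h(BH-2) − h(BH-8) = 808.25 − 793.34 = 14.91 ft.
Hydraulic gradient: i = |Δh| / L = 14.91 / 5165.5 = 0.00289.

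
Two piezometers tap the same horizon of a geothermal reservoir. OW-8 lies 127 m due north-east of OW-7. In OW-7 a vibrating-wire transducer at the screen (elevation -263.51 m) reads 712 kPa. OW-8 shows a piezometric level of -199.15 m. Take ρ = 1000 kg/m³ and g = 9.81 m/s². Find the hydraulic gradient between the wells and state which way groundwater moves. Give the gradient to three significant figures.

i ≈ 0.0647; groundwater flows toward the north-east

Pressure head at OW-7: ψ = P/(ρg) = 712×1000 / (1000 × 9.81) = 72.58 m.
Total head at OW-7: h = z + ψ = -263.51 + 72.58 = -190.93 m.
Total head at OW-8: h = -199.15 m (water level in the piezometer is the total head).
Head difference: h(OW-7) − h(OW-8) = -190.93 − (-199.15) = 8.22 m.
Hydraulic gradient: i = |Δh| / L = 8.22 / 127 = 0.0647.
Flow is from higher to lower head: from OW-7 toward OW-8, i.e. toward the north-east.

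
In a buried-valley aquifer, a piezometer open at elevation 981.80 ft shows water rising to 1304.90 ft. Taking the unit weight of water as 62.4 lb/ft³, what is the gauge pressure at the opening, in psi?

Pressure head ψ = h − z = 1304.90 − 981.80 = 323.10 ft.
P = γ·ψ / 144 = 62.4 × 323.10 / 144 = 140 psi.

P ≈ 140 psi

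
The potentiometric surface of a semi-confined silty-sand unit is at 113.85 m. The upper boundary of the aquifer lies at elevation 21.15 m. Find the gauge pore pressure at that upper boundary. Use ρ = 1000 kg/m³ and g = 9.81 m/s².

Pressure head at the aquifer top: ψ = h − z = 113.85 − 21.15 = 92.70 m.
P = ρgψ = 1000 × 9.81 × 92.70 = 909387 Pa ≈ 909 kPa.

P ≈ 909 kPa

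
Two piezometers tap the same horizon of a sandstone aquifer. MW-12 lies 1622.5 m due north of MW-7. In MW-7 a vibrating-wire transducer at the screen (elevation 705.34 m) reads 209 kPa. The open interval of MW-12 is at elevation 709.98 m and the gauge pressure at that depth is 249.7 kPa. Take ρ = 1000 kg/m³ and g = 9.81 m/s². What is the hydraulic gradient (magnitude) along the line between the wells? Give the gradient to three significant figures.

i ≈ 0.00542

Pressure head at MW-7: ψ = P/(ρg) = 209×1000 / (1000 × 9.81) = 21.30 m.
Total head at MW-7: h = z + ψ = 705.34 + 21.30 = 726.64 m.
Pressure head at MW-12: ψ = P/(ρg) = 249.7×1000 / (1000 × 9.81) = 25.45 m.
Total head at MW-12: h = z + ψ = 709.98 + 25.45 = 735.43 m.
Head difference: h(MW-7) − h(MW-12) = 726.64 − 735.43 = -8.79 m.
Hydraulic gradient: i = |Δh| / L = 8.79 / 1622.5 = 0.00542.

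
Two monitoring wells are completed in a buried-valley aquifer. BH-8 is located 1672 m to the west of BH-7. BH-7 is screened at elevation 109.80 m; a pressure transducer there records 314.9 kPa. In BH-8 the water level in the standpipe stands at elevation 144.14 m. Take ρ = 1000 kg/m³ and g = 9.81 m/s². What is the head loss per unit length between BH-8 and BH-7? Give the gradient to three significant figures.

i ≈ 0.00134 m/m

Pressure head at BH-7: ψ = P/(ρg) = 314.9×1000 / (1000 × 9.81) = 32.10 m.
Total head at BH-7: h = z + ψ = 109.80 + 32.10 = 141.90 m.
Total head at BH-8: h = 144.14 m (water level in the piezometer is the total head).
Head difference: h(BH-7) − h(BH-8) = 141.90 − 144.14 = -2.24 m.
Hydraulic gradient: i = |Δh| / L = 2.24 / 1672 = 0.00134.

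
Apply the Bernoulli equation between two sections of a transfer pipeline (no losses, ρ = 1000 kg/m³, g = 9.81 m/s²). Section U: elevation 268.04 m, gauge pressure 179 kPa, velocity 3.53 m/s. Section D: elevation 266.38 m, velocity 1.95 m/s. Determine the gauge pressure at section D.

P₂ ≈ 200 kPa

Pressure head at U: ψ₁ = P₁/(ρg) = 179×1000 / (1000 × 9.81) = 18.25 m.
Velocity heads: v₁²/2g = 3.53²/19.62 = 0.635 m; v₂²/2g = 1.95²/19.62 = 0.194 m.
Total head H = z₁ + ψ₁ + v₁²/2g = 268.04 + 18.25 + 0.635 = 286.93 m.
ψ₂ = H − z₂ − v₂²/2g = 286.93 − 266.38 − 0.194 = 20.36 m.
P₂ = ρgψ₂ = 1000 × 9.81 × 20.36 ≈ 200 kPa.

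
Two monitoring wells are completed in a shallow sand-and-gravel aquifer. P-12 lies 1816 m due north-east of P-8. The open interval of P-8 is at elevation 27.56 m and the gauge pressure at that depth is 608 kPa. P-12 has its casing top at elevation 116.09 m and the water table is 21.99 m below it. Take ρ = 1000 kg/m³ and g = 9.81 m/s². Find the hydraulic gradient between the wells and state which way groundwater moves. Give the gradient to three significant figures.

i ≈ 0.00251; groundwater flows toward the south-west

Pressure head at P-8: ψ = P/(ρg) = 608×1000 / (1000 × 9.81) = 61.98 m.
Total head at P-8: h = z + ψ = 27.56 + 61.98 = 89.54 m.
Total head at P-12: h = 116.09 − 21.99 = 94.10 m.
Head difference: h(P-8) − h(P-12) = 89.54 − 94.10 = -4.56 m.
Hydraulic gradient: i = |Δh| / L = 4.56 / 1816 = 0.00251.
Flow is from higher to lower head: from P-12 toward P-8, i.e. toward the south-west.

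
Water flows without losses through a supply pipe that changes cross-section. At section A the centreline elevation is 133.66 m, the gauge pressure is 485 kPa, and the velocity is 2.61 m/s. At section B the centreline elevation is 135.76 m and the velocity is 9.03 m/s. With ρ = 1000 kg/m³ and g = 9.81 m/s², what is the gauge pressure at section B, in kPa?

Pressure head at A: ψ₁ = P₁/(ρg) = 485×1000 / (1000 × 9.81) = 49.44 m.
Velocity heads: v₁²/2g = 2.61²/19.62 = 0.347 m; v₂²/2g = 9.03²/19.62 = 4.156 m.
Total head H = z₁ + ψ₁ + v₁²/2g = 133.66 + 49.44 + 0.347 = 183.45 m.
ψ₂ = H − z₂ − v₂²/2g = 183.45 − 135.76 − 4.156 = 43.53 m.
P₂ = ρgψ₂ = 1000 × 9.81 × 43.53 ≈ 427 kPa.

P₂ ≈ 427 kPa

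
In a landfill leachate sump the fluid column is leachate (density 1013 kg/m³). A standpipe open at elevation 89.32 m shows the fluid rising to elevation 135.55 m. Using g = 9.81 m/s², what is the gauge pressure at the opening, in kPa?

Pressure head ψ = h − z = 135.55 − 89.32 = 46.23 m.
P = ρgψ = 1013 × 9.81 × 46.23 = 459412 Pa ≈ 459 kPa.

P ≈ 459 kPa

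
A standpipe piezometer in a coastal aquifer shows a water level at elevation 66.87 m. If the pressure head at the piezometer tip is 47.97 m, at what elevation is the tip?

z = h − ψ = 66.87 − 47.97 = 18.90 m.

z ≈ 18.90 m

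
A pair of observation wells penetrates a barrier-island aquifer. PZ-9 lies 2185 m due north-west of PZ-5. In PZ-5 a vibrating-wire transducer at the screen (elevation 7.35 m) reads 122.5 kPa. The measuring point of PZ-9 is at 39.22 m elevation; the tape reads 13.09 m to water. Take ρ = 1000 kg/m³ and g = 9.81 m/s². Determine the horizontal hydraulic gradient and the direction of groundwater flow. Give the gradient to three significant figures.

Pressure head at PZ-5: ψ = P/(ρg) = 122.5×1000 / (1000 × 9.81) = 12.49 m.
Total head at PZ-5: h = z + ψ = 7.35 + 12.49 = 19.84 m.
Total head at PZ-9: h = 39.22 − 13.09 = 26.13 m.
Head difference: h(PZ-5) − h(PZ-9) = 19.84 − 26.13 = -6.29 m.
Hydraulic gradient: i = |Δh| / L = 6.29 / 2185 = 0.00288.
Flow is from higher to lower head: from PZ-9 toward PZ-5, i.e. toward the south-east.

i ≈ 0.00288; groundwater flows toward the south-east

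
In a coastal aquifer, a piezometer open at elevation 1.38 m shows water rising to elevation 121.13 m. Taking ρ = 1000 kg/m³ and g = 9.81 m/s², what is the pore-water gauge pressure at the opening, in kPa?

Pressure head ψ = h − z = 121.13 − 1.38 = 119.75 m.
P = ρgψ = 1000 × 9.81 × 119.75 = 1174748 Pa ≈ 1170 kPa.

P ≈ 1170 kPa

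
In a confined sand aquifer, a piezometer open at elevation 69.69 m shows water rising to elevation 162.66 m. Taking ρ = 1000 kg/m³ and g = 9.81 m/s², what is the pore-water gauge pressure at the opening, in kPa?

P ≈ 912 kPa

Pressure head ψ = h − z = 162.66 − 69.69 = 92.97 m.
P = ρgψ = 1000 × 9.81 × 92.97 = 912036 Pa ≈ 912 kPa.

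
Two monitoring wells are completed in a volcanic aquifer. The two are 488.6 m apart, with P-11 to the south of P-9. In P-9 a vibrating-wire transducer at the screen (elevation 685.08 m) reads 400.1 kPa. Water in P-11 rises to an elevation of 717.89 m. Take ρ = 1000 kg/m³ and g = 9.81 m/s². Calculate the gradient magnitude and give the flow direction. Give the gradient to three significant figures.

Pressure head at P-9: ψ = P/(ρg) = 400.1×1000 / (1000 × 9.81) = 40.78 m.
Total head at P-9: h = z + ψ = 685.08 + 40.78 = 725.86 m.
Total head at P-11: h = 717.89 m (water level in the piezometer is the total head).
Head difference: h(P-9) − h(P-11) = 725.86 − 717.89 = 7.97 m.
Hydraulic gradient: i = |Δh| / L = 7.97 / 488.6 = 0.0163.
Flow is from higher to lower head: from P-9 toward P-11, i.e. toward the south.

i ≈ 0.0163; groundwater flows toward the south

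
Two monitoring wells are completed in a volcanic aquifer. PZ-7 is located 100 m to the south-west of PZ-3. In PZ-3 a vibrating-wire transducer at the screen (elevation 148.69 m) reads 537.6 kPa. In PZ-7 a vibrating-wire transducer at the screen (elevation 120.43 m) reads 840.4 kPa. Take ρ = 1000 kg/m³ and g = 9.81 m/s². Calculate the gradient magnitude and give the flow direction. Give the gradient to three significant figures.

Pressure head at PZ-3: ψ = P/(ρg) = 537.6×1000 / (1000 × 9.81) = 54.80 m.
Total head at PZ-3: h = z + ψ = 148.69 + 54.80 = 203.49 m.
Pressure head at PZ-7: ψ = P/(ρg) = 840.4×1000 / (1000 × 9.81) = 85.67 m.
Total head at PZ-7: h = z + ψ = 120.43 + 85.67 = 206.10 m.
Head difference: h(PZ-3) − h(PZ-7) = 203.49 − 206.10 = -2.61 m.
Hydraulic gradient: i = |Δh| / L = 2.61 / 100 = 0.0261.
Flow is from higher to lower head: from PZ-7 toward PZ-3, i.e. toward the north-east.

i ≈ 0.0261; groundwater flows toward the north-east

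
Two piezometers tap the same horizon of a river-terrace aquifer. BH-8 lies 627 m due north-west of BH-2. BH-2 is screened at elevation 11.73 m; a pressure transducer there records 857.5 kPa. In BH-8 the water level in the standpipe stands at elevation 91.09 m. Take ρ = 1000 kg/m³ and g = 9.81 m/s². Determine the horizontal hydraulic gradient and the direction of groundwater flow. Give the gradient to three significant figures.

Pressure head at BH-2: ψ = P/(ρg) = 857.5×1000 / (1000 × 9.81) = 87.41 m.
Total head at BH-2: h = z + ψ = 11.73 + 87.41 = 99.14 m.
Total head at BH-8: h = 91.09 m (water level in the piezometer is the total head).
Head difference: h(BH-2) − h(BH-8) = 99.14 − 91.09 = 8.05 m.
Hydraulic gradient: i = |Δh| / L = 8.05 / 627 = 0.0128.
Flow is from higher to lower head: from BH-2 toward BH-8, i.e. toward the north-west.

i ≈ 0.0128; groundwater flows toward the north-west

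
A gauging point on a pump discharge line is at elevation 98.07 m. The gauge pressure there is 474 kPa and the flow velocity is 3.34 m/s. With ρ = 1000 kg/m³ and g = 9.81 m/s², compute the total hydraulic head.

Pressure head ψ = P/(ρg) = 474×1000 / (1000 × 9.81) = 48.32 m.
Velocity head = v²/(2g) = 3.34² / (2 × 9.81) = 0.569 m.
h = z + ψ + v²/(2g) = 98.07 + 48.32 + 0.569 = 146.96 m.

h ≈ 146.96 m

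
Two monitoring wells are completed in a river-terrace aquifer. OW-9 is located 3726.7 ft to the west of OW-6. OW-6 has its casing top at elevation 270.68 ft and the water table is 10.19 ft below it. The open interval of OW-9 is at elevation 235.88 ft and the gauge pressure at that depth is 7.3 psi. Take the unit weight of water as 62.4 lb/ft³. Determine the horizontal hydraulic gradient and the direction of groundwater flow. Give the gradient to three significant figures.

i ≈ 0.00208; groundwater flows toward the west

Total head at OW-6: h = 270.68 − 10.19 = 260.49 ft.
Pressure head at OW-9: ψ = 144·P/γ = 144 × 7.3 / 62.4 = 16.85 ft.
Total head at OW-9: h = z + ψ = 235.88 + 16.85 = 252.73 ft.
Head difference: h(OW-6) − h(OW-9) = 260.49 − 252.73 = 7.76 ft.
Hydraulic gradient: i = |Δh| / L = 7.76 / 3726.7 = 0.00208.
Flow is from higher to lower head: from OW-6 toward OW-9, i.e. toward the west.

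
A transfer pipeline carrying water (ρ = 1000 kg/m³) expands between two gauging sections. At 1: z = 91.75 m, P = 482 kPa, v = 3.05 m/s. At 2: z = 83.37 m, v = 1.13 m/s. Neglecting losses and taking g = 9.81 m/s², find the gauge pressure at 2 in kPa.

P₂ ≈ 568 kPa

Pressure head at 1: ψ₁ = P₁/(ρg) = 482×1000 / (1000 × 9.81) = 49.13 m.
Velocity heads: v₁²/2g = 3.05²/19.62 = 0.474 m; v₂²/2g = 1.13²/19.62 = 0.065 m.
Total head H = z₁ + ψ₁ + v₁²/2g = 91.75 + 49.13 + 0.474 = 141.35 m.
ψ₂ = H − z₂ − v₂²/2g = 141.35 − 83.37 − 0.065 = 57.91 m.
P₂ = ρgψ₂ = 1000 × 9.81 × 57.91 ≈ 568 kPa.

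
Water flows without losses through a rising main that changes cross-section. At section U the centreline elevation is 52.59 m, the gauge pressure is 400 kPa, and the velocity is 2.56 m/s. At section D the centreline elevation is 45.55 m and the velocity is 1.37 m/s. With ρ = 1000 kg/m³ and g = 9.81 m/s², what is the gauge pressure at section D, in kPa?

Pressure head at U: ψ₁ = P₁/(ρg) = 400×1000 / (1000 × 9.81) = 40.77 m.
Velocity heads: v₁²/2g = 2.56²/19.62 = 0.334 m; v₂²/2g = 1.37²/19.62 = 0.096 m.
Total head H = z₁ + ψ₁ + v₁²/2g = 52.59 + 40.77 + 0.334 = 93.69 m.
ψ₂ = H − z₂ − v₂²/2g = 93.69 − 45.55 − 0.096 = 48.04 m.
P₂ = ρgψ₂ = 1000 × 9.81 × 48.04 ≈ 471 kPa.

P₂ ≈ 471 kPa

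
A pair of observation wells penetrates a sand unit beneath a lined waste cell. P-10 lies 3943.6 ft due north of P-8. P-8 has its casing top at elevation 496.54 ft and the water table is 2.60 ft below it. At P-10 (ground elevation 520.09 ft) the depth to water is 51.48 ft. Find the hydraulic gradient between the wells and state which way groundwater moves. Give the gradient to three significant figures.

i ≈ 0.00642; groundwater flows toward the north

Total head at P-8: h = 496.54 − 2.60 = 493.94 ft.
Total head at P-10: h = 520.09 − 51.48 = 468.61 ft.
Head difference: h(P-8) − h(P-10) = 493.94 − 468.61 = 25.33 ft.
Hydraulic gradient: i = |Δh| / L = 25.33 / 3943.6 = 0.00642.
Flow is from higher to lower head: from P-8 toward P-10, i.e. toward the north.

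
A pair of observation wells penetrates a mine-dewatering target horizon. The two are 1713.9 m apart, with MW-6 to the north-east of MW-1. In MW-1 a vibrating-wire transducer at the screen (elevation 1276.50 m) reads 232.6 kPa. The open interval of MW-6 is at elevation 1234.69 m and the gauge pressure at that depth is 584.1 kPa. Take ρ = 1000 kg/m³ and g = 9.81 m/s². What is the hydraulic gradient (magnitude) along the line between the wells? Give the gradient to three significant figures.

i ≈ 0.00349

Pressure head at MW-1: ψ = P/(ρg) = 232.6×1000 / (1000 × 9.81) = 23.71 m.
Total head at MW-1: h = z + ψ = 1276.50 + 23.71 = 1300.21 m.
Pressure head at MW-6: ψ = P/(ρg) = 584.1×1000 / (1000 × 9.81) = 59.54 m.
Total head at MW-6: h = z + ψ = 1234.69 + 59.54 = 1294.23 m.
Head difference: h(MW-1) − h(MW-6) = 1300.21 − 1294.23 = 5.98 m.
Hydraulic gradient: i = |Δh| / L = 5.98 / 1713.9 = 0.00349.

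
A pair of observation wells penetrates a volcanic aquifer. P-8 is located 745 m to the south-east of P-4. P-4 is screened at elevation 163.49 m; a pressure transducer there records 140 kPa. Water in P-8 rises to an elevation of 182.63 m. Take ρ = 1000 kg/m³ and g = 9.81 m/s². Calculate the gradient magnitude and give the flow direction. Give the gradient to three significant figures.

i ≈ 0.00654; groundwater flows toward the north-west

Pressure head at P-4: ψ = P/(ρg) = 140×1000 / (1000 × 9.81) = 14.27 m.
Total head at P-4: h = z + ψ = 163.49 + 14.27 = 177.76 m.
Total head at P-8: h = 182.63 m (water level in the piezometer is the total head).
Head difference: h(P-4) − h(P-8) = 177.76 − 182.63 = -4.87 m.
Hydraulic gradient: i = |Δh| / L = 4.87 / 745 = 0.00654.
Flow is from higher to lower head: from P-8 toward P-4, i.e. toward the north-west.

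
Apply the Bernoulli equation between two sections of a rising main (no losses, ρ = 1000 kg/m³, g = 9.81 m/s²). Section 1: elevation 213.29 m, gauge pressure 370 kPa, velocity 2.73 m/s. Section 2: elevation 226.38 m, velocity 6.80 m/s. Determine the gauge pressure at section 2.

Pressure head at 1: ψ₁ = P₁/(ρg) = 370×1000 / (1000 × 9.81) = 37.72 m.
Velocity heads: v₁²/2g = 2.73²/19.62 = 0.380 m; v₂²/2g = 6.80²/19.62 = 2.357 m.
Total head H = z₁ + ψ₁ + v₁²/2g = 213.29 + 37.72 + 0.380 = 251.39 m.
ψ₂ = H − z₂ − v₂²/2g = 251.39 − 226.38 − 2.357 = 22.65 m.
P₂ = ρgψ₂ = 1000 × 9.81 × 22.65 ≈ 222 kPa.

P₂ ≈ 222 kPa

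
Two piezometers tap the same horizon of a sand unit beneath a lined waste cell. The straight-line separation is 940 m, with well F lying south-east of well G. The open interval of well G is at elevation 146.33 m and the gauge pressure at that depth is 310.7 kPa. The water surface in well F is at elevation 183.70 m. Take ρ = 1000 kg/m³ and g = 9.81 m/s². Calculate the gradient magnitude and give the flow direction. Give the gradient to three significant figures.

Pressure head at well G: ψ = P/(ρg) = 310.7×1000 / (1000 × 9.81) = 31.67 m.
Total head at well G: h = z + ψ = 146.33 + 31.67 = 178.00 m.
Total head at well F: h = 183.70 m (water level in the piezometer is the total head).
Head difference: h(well G) − h(well F) = 178.00 − 183.70 = -5.70 m.
Hydraulic gradient: i = |Δh| / L = 5.70 / 940 = 0.00606.
Flow is from higher to lower head: from well F toward well G, i.e. toward the north-west.

i ≈ 0.00606; groundwater flows toward the north-west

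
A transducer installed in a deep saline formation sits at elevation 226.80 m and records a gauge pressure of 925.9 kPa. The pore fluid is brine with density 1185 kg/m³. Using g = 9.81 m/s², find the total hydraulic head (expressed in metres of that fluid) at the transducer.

h ≈ 306.45 m

ψ = P/(ρg) = 925.9×1000 / (1185 × 9.81) = 79.65 m.
h = z + ψ = 226.80 + 79.65 = 306.45 m.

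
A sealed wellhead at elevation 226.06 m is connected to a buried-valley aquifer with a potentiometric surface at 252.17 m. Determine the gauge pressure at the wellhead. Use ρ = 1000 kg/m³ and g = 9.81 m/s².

Head above the cap: Δh = 252.17 − 226.06 = 26.11 m.
P = ρgΔh = 1000 × 9.81 × 26.11 = 256139 Pa ≈ 256 kPa.

P ≈ 256 kPa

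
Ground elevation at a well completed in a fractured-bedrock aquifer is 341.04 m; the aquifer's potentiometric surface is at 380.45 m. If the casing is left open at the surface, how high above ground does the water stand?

Water rises to the potentiometric surface, so the rise above ground = 380.45 − 341.04 = 39.41 m.

≈ 39.41 m above ground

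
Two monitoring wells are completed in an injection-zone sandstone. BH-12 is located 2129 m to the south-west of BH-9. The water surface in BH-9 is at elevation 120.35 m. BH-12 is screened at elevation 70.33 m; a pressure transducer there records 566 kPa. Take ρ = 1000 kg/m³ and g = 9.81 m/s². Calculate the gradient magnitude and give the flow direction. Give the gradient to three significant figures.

Total head at BH-9: h = 120.35 m (water level in the piezometer is the total head).
Pressure head at BH-12: ψ = P/(ρg) = 566×1000 / (1000 × 9.81) = 57.70 m.
Total head at BH-12: h = z + ψ = 70.33 + 57.70 = 128.03 m.
Head difference: h(BH-9) − h(BH-12) = 120.35 − 128.03 = -7.68 m.
Hydraulic gradient: i = |Δh| / L = 7.68 / 2129 = 0.00361.
Flow is from higher to lower head: from BH-12 toward BH-9, i.e. toward the north-east.

i ≈ 0.00361; groundwater flows toward the north-east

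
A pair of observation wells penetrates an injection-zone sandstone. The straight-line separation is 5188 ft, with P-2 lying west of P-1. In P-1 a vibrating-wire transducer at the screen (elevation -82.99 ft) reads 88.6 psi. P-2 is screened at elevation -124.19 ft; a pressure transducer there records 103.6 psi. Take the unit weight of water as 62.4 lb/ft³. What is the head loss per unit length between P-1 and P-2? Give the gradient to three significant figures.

Pressure head at P-1: ψ = 144·P/γ = 144 × 88.6 / 62.4 = 204.46 ft.
Total head at P-1: h = z + ψ = -82.99 + 204.46 = 121.47 ft.
Pressure head at P-2: ψ = 144·P/γ = 144 × 103.6 / 62.4 = 239.08 ft.
Total head at P-2: h = z + ψ = -124.19 + 239.08 = 114.89 ft.
Head difference: h(P-1) − h(P-2) = 121.47 − 114.89 = 6.58 ft.
Hydraulic gradient: i = |Δh| / L = 6.58 / 5188 = 0.00127.

i ≈ 0.00127 ft/ft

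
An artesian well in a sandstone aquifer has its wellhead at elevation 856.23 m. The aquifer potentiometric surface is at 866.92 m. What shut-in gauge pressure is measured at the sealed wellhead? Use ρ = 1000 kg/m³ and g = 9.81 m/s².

P ≈ 105 kPa

Head above the cap: Δh = 866.92 − 856.23 = 10.69 m.
P = ρgΔh = 1000 × 9.81 × 10.69 = 104869 Pa ≈ 105 kPa.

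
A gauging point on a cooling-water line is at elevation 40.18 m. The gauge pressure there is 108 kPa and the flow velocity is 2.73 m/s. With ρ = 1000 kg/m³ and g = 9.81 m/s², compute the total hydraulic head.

h ≈ 51.57 m

Pressure head ψ = P/(ρg) = 108×1000 / (1000 × 9.81) = 11.01 m.
Velocity head = v²/(2g) = 2.73² / (2 × 9.81) = 0.380 m.
h = z + ψ + v²/(2g) = 40.18 + 11.01 + 0.380 = 51.57 m.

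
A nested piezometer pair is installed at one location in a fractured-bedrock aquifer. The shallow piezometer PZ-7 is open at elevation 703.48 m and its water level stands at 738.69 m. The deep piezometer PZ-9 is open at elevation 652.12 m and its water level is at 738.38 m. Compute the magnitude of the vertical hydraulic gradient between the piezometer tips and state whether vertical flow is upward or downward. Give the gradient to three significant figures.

|i_v| ≈ 0.00604; vertical flow is downward

Total head at PZ-7: h = 738.69 m (water level in the standpipe).
Total head at PZ-9: h = 738.38 m.
Δh = h(PZ-7) − h(PZ-9) = 738.69 − 738.38 = 0.31 m.
Vertical separation Δz = 703.48 − 652.12 = 51.36 m.
|i_v| = |Δh| / Δz = 0.31 / 51.36 = 0.00604.
Head is higher in the shallow piezometer, so vertical flow is downward (recharge condition).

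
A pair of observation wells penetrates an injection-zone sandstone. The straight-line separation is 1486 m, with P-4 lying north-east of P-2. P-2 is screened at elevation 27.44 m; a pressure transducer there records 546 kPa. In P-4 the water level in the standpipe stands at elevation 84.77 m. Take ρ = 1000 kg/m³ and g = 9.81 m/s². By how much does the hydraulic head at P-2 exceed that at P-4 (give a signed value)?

Pressure head at P-2: ψ = P/(ρg) = 546×1000 / (1000 × 9.81) = 55.66 m.
Total head at P-2: h = z + ψ = 27.44 + 55.66 = 83.10 m.
Total head at P-4: h = 84.77 m (water level in the piezometer is the total head).
Head difference: h(P-2) − h(P-4) = 83.10 − 84.77 = -1.67 m.

Δh ≈ -1.67 m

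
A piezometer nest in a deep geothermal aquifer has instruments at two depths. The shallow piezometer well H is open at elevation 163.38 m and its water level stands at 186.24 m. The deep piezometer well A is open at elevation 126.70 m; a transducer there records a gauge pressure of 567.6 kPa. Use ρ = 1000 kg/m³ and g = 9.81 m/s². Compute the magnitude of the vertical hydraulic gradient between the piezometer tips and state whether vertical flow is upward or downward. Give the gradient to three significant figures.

Total head at well H: h = 186.24 m (water level in the standpipe).
Pressure head at well A: ψ = P/(ρg) = 567.6×1000 / (1000 × 9.81) = 57.86 m.
Total head at well A: h = z + ψ = 126.70 + 57.86 = 184.56 m.
Δh = h(well H) − h(well A) = 186.24 − 184.56 = 1.68 m.
Vertical separation Δz = 163.38 − 126.70 = 36.68 m.
|i_v| = |Δh| / Δz = 1.68 / 36.68 = 0.0458.
Head is higher in the shallow piezometer, so vertical flow is downward (recharge condition).

|i_v| ≈ 0.0458; vertical flow is downward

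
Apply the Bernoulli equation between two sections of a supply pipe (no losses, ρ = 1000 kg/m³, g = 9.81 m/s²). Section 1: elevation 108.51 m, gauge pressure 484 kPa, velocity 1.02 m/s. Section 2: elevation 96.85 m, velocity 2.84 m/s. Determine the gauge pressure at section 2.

P₂ ≈ 595 kPa

Pressure head at 1: ψ₁ = P₁/(ρg) = 484×1000 / (1000 × 9.81) = 49.34 m.
Velocity heads: v₁²/2g = 1.02²/19.62 = 0.053 m; v₂²/2g = 2.84²/19.62 = 0.411 m.
Total head H = z₁ + ψ₁ + v₁²/2g = 108.51 + 49.34 + 0.053 = 157.90 m.
ψ₂ = H − z₂ − v₂²/2g = 157.90 − 96.85 − 0.411 = 60.64 m.
P₂ = ρgψ₂ = 1000 × 9.81 × 60.64 ≈ 595 kPa.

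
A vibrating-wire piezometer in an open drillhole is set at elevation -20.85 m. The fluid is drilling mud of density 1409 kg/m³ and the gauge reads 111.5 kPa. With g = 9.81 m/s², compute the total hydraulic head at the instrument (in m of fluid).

ψ = P/(ρg) = 111.5×1000 / (1409 × 9.81) = 8.07 m.
h = z + ψ = -20.85 + 8.07 = -12.78 m.

h ≈ -12.78 m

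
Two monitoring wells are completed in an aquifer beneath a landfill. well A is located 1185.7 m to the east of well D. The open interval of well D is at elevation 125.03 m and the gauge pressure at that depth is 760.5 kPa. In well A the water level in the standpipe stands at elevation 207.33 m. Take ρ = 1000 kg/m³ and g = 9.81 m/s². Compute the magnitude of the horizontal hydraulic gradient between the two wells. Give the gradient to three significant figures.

i ≈ 0.00403

Pressure head at well D: ψ = P/(ρg) = 760.5×1000 / (1000 × 9.81) = 77.52 m.
Total head at well D: h = z + ψ = 125.03 + 77.52 = 202.55 m.
Total head at well A: h = 207.33 m (water level in the piezometer is the total head).
Head difference: h(well D) − h(well A) = 202.55 − 207.33 = -4.78 m.
Hydraulic gradient: i = |Δh| / L = 4.78 / 1185.7 = 0.00403.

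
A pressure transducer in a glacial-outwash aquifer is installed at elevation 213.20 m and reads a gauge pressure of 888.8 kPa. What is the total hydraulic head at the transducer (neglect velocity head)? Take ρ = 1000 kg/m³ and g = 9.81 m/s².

ψ = P/(ρg) = 888.8×1000 / (1000 × 9.81) = 90.60 m.
h = z + ψ = 213.20 + 90.60 = 303.80 m.

h ≈ 303.80 m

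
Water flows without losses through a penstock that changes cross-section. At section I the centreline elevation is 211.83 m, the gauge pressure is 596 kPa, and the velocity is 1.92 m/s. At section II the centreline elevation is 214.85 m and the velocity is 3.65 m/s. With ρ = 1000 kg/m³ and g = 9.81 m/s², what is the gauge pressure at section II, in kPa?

Pressure head at I: ψ₁ = P₁/(ρg) = 596×1000 / (1000 × 9.81) = 60.75 m.
Velocity heads: v₁²/2g = 1.92²/19.62 = 0.188 m; v₂²/2g = 3.65²/19.62 = 0.679 m.
Total head H = z₁ + ψ₁ + v₁²/2g = 211.83 + 60.75 + 0.188 = 272.77 m.
ψ₂ = H − z₂ − v₂²/2g = 272.77 − 214.85 − 0.679 = 57.24 m.
P₂ = ρgψ₂ = 1000 × 9.81 × 57.24 ≈ 562 kPa.

P₂ ≈ 562 kPa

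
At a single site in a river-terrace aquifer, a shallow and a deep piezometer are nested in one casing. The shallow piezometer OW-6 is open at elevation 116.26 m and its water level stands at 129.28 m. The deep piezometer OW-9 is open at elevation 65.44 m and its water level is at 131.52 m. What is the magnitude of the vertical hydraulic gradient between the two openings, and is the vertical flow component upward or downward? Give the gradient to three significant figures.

Total head at OW-6: h = 129.28 m (water level in the standpipe).
Total head at OW-9: h = 131.52 m.
Δh = h(OW-6) − h(OW-9) = 129.28 − 131.52 = -2.24 m.
Vertical separation Δz = 116.26 − 65.44 = 50.82 m.
|i_v| = |Δh| / Δz = 2.24 / 50.82 = 0.0441.
Head is higher in the deep piezometer, so vertical flow is upward (discharge condition).

|i_v| ≈ 0.0441; vertical flow is upward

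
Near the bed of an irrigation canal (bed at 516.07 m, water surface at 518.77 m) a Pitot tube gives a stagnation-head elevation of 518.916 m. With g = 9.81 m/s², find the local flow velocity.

v ≈ 1.69 m/s

Near the bed, under hydrostatic conditions, the piezometric head (z + ψ) equals the free-surface elevation, 518.77 m.
Velocity head = total − piezometric = 518.916 − 518.77 = 0.146 m.
v = √(2g·h_v) = √(2 × 9.81 × 0.146) = 1.69 m/s.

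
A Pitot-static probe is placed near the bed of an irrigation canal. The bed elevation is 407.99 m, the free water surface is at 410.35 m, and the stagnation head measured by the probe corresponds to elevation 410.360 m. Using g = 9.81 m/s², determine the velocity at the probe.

v ≈ 0.443 m/s

Near the bed, under hydrostatic conditions, the piezometric head (z + ψ) equals the free-surface elevation, 410.35 m.
Velocity head = total − piezometric = 410.360 − 410.35 = 0.010 m.
v = √(2g·h_v) = √(2 × 9.81 × 0.010) = 0.443 m/s.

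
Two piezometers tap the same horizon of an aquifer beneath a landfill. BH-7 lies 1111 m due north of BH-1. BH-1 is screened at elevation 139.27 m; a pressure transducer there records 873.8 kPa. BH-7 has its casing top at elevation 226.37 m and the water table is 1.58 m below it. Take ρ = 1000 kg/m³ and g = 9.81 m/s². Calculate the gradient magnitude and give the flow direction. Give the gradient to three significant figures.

Pressure head at BH-1: ψ = P/(ρg) = 873.8×1000 / (1000 × 9.81) = 89.07 m.
Total head at BH-1: h = z + ψ = 139.27 + 89.07 = 228.34 m.
Total head at BH-7: h = 226.37 − 1.58 = 224.79 m.
Head difference: h(BH-1) − h(BH-7) = 228.34 − 224.79 = 3.55 m.
Hydraulic gradient: i = |Δh| / L = 3.55 / 1111 = 0.00320.
Flow is from higher to lower head: from BH-1 toward BH-7, i.e. toward the north.

i ≈ 0.00320; groundwater flows toward the north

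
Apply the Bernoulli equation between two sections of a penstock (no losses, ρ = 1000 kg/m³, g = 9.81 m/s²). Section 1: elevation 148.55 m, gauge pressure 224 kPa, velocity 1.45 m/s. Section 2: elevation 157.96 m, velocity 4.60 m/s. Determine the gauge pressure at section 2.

Pressure head at 1: ψ₁ = P₁/(ρg) = 224×1000 / (1000 × 9.81) = 22.83 m.
Velocity heads: v₁²/2g = 1.45²/19.62 = 0.107 m; v₂²/2g = 4.60²/19.62 = 1.078 m.
Total head H = z₁ + ψ₁ + v₁²/2g = 148.55 + 22.83 + 0.107 = 171.49 m.
ψ₂ = H − z₂ − v₂²/2g = 171.49 − 157.96 − 1.078 = 12.45 m.
P₂ = ρgψ₂ = 1000 × 9.81 × 12.45 ≈ 122 kPa.

P₂ ≈ 122 kPa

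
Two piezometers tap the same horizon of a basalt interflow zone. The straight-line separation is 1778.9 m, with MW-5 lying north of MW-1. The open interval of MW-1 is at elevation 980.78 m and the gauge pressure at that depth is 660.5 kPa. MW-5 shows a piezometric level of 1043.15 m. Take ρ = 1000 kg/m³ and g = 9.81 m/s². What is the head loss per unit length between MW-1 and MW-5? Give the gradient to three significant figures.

i ≈ 0.00279 m/m

Pressure head at MW-1: ψ = P/(ρg) = 660.5×1000 / (1000 × 9.81) = 67.33 m.
Total head at MW-1: h = z + ψ = 980.78 + 67.33 = 1048.11 m.
Total head at MW-5: h = 1043.15 m (water level in the piezometer is the total head).
Head difference: h(MW-1) − h(MW-5) = 1048.11 − 1043.15 = 4.96 m.
Hydraulic gradient: i = |Δh| / L = 4.96 / 1778.9 = 0.00279.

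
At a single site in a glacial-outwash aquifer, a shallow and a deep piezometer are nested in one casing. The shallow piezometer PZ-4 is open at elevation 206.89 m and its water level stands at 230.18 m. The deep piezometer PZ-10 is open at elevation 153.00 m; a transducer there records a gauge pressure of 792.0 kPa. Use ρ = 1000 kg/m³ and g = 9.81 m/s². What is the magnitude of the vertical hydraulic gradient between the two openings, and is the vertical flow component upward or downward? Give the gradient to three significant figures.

Total head at PZ-4: h = 230.18 m (water level in the standpipe).
Pressure head at PZ-10: ψ = P/(ρg) = 792.0×1000 / (1000 × 9.81) = 80.73 m.
Total head at PZ-10: h = z + ψ = 153.00 + 80.73 = 233.73 m.
Δh = h(PZ-4) − h(PZ-10) = 230.18 − 233.73 = -3.55 m.
Vertical separation Δz = 206.89 − 153.00 = 53.89 m.
|i_v| = |Δh| / Δz = 3.55 / 53.89 = 0.0659.
Head is higher in the deep piezometer, so vertical flow is upward (discharge condition).

|i_v| ≈ 0.0659; vertical flow is upward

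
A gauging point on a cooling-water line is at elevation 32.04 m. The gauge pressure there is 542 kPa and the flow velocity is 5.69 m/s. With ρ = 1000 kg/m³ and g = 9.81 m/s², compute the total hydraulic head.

Pressure head ψ = P/(ρg) = 542×1000 / (1000 × 9.81) = 55.25 m.
Velocity head = v²/(2g) = 5.69² / (2 × 9.81) = 1.650 m.
h = z + ψ + v²/(2g) = 32.04 + 55.25 + 1.650 = 88.94 m.

h ≈ 88.94 m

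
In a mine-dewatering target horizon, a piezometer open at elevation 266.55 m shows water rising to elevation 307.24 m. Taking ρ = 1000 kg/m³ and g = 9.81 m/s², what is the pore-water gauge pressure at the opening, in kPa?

Pressure head ψ = h − z = 307.24 − 266.55 = 40.69 m.
P = ρgψ = 1000 × 9.81 × 40.69 = 399169 Pa ≈ 399 kPa.

P ≈ 399 kPa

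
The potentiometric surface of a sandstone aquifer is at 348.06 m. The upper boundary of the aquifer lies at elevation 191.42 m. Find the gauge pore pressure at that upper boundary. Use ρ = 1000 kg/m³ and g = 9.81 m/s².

P ≈ 1540 kPa

Pressure head at the aquifer top: ψ = h − z = 348.06 − 191.42 = 156.64 m.
P = ρgψ = 1000 × 9.81 × 156.64 = 1536638 Pa ≈ 1540 kPa.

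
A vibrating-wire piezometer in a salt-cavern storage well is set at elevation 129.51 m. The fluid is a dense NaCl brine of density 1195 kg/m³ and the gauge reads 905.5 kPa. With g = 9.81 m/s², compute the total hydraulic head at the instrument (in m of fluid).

ψ = P/(ρg) = 905.5×1000 / (1195 × 9.81) = 77.24 m.
h = z + ψ = 129.51 + 77.24 = 206.75 m.

h ≈ 206.75 m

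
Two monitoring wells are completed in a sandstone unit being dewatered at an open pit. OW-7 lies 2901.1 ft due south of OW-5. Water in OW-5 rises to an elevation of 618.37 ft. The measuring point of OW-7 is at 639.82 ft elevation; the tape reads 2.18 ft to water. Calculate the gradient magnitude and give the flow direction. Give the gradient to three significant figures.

Total head at OW-5: h = 618.37 ft (water level in the piezometer is the total head).
Total head at OW-7: h = 639.82 − 2.18 = 637.64 ft.
Head difference: h(OW-5) − h(OW-7) = 618.37 − 637.64 = -19.27 ft.
Hydraulic gradient: i = |Δh| / L = 19.27 / 2901.1 = 0.00664.
Flow is from higher to lower head: from OW-7 toward OW-5, i.e. toward the north.

i ≈ 0.00664; groundwater flows toward the north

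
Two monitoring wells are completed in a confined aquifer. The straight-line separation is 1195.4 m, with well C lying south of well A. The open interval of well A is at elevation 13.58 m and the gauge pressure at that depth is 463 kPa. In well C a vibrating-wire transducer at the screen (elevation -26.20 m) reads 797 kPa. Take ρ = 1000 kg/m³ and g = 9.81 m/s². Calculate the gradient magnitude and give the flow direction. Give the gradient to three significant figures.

Pressure head at well A: ψ = P/(ρg) = 463×1000 / (1000 × 9.81) = 47.20 m.
Total head at well A: h = z + ψ = 13.58 + 47.20 = 60.78 m.
Pressure head at well C: ψ = P/(ρg) = 797×1000 / (1000 × 9.81) = 81.24 m.
Total head at well C: h = z + ψ = -26.20 + 81.24 = 55.04 m.
Head difference: h(well A) − h(well C) = 60.78 − 55.04 = 5.74 m.
Hydraulic gradient: i = |Δh| / L = 5.74 / 1195.4 = 0.00480.
Flow is from higher to lower head: from well A toward well C, i.e. toward the south.

i ≈ 0.00480; groundwater flows toward the south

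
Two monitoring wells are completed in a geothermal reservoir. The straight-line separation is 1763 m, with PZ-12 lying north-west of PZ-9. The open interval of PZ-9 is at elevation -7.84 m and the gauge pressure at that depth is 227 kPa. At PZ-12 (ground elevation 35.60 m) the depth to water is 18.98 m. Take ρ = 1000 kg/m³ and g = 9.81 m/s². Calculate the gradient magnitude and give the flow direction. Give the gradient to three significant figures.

Pressure head at PZ-9: ψ = P/(ρg) = 227×1000 / (1000 × 9.81) = 23.14 m.
Total head at PZ-9: h = z + ψ = -7.84 + 23.14 = 15.30 m.
Total head at PZ-12: h = 35.60 − 18.98 = 16.62 m.
Head difference: h(PZ-9) − h(PZ-12) = 15.30 − 16.62 = -1.32 m.
Hydraulic gradient: i = |Δh| / L = 1.32 / 1763 = 0.000749.
Flow is from higher to lower head: from PZ-12 toward PZ-9, i.e. toward the south-east.

i ≈ 0.000749; groundwater flows toward the south-east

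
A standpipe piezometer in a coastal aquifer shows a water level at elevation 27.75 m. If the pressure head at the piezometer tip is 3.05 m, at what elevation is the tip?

z ≈ 24.70 m

z = h − ψ = 27.75 − 3.05 = 24.70 m.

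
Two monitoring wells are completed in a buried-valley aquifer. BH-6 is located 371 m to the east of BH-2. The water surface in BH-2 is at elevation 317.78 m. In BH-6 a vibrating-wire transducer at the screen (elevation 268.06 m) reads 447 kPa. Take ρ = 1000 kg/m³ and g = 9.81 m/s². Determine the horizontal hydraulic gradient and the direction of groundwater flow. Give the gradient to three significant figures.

i ≈ 0.0112; groundwater flows toward the east

Total head at BH-2: h = 317.78 m (water level in the piezometer is the total head).
Pressure head at BH-6: ψ = P/(ρg) = 447×1000 / (1000 × 9.81) = 45.57 m.
Total head at BH-6: h = z + ψ = 268.06 + 45.57 = 313.63 m.
Head difference: h(BH-2) − h(BH-6) = 317.78 − 313.63 = 4.15 m.
Hydraulic gradient: i = |Δh| / L = 4.15 / 371 = 0.0112.
Flow is from higher to lower head: from BH-2 toward BH-6, i.e. toward the east.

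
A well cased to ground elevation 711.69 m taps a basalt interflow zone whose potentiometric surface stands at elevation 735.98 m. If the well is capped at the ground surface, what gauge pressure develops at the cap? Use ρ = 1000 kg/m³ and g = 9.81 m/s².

Head above the cap: Δh = 735.98 − 711.69 = 24.29 m.
P = ρgΔh = 1000 × 9.81 × 24.29 = 238285 Pa ≈ 238 kPa.

P ≈ 238 kPa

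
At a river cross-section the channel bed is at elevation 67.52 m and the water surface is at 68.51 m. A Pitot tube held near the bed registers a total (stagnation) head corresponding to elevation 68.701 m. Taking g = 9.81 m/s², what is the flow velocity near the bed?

Near the bed, under hydrostatic conditions, the piezometric head (z + ψ) equals the free-surface elevation, 68.51 m.
Velocity head = total − piezometric = 68.701 − 68.51 = 0.191 m.
v = √(2g·h_v) = √(2 × 9.81 × 0.191) = 1.94 m/s.

v ≈ 1.94 m/s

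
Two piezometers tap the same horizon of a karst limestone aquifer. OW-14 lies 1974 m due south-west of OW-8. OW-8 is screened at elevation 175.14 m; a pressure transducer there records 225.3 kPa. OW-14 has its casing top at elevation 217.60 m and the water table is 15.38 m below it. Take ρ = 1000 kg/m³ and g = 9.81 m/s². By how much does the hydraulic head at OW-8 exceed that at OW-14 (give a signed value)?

Pressure head at OW-8: ψ = P/(ρg) = 225.3×1000 / (1000 × 9.81) = 22.97 m.
Total head at OW-8: h = z + ψ = 175.14 + 22.97 = 198.11 m.
Total head at OW-14: h = 217.60 − 15.38 = 202.22 m.
Head difference: h(OW-8) − h(OW-14) = 198.11 − 202.22 = -4.11 m.

Δh ≈ -4.11 m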